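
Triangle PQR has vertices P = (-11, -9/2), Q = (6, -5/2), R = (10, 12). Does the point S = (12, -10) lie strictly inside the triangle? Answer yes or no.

no

Barycentric coordinates of S: (-26/53, 110/53, -31/53).
The three coordinates are negative, positive, negative; a point is interior exactly when all three are positive.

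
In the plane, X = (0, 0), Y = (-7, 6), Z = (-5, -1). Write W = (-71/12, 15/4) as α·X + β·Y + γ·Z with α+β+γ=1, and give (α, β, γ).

(1/12, 2/3, 1/4)

Signed area of the reference triangle: [XYZ] = ½·(0·(6−(-1)) + (-7)·(-1−0) + (-5)·(0−6)) = ½·(0 + 7 + 30) = 37/2.
[WYZ] = ½·((-71/12)·(6−(-1)) + (-7)·(-1−(15/4)) + (-5)·(15/4−6)) = ½·(-497/12 + 133/4 + 45/4) = 37/24, so the X-coordinate is (37/24)/(37/2) = 1/12.
[XWZ] = ½·(0·(15/4−(-1)) + (-71/12)·(-1−0) + (-5)·(0−(15/4))) = ½·(0 + 71/12 + 75/4) = 37/3, so the Y-coordinate is 2/3.
[XYW] = ½·(0·(6−(15/4)) + (-7)·(15/4−0) + (-71/12)·(0−6)) = ½·(0 − 105/4 + 71/2) = 37/8, so the Z-coordinate is 1/4.
Check: 1/12 + 2/3 + 1/4 = 1.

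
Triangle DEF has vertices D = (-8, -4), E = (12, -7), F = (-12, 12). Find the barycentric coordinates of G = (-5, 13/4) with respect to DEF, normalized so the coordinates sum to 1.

(1/4, 1/4, 1/2)

Signed area of the reference triangle: [DEF] = ½·((-8)·(-7−12) + 12·(12−(-4)) + (-12)·(-4−(-7))) = ½·(152 + 192 − 36) = 154.
[GEF] = ½·((-5)·(-7−12) + 12·(12−(13/4)) + (-12)·(13/4−(-7))) = ½·(95 + 105 − 123) = 77/2, so the D-coordinate is (77/2)/154 = 1/4.
[DGF] = ½·((-8)·(13/4−12) + (-5)·(12−(-4)) + (-12)·(-4−(13/4))) = ½·(70 − 80 + 87) = 77/2, so the E-coordinate is 1/4.
[DEG] = ½·((-8)·(-7−(13/4)) + 12·(13/4−(-4)) + (-5)·(-4−(-7))) = ½·(82 + 87 − 15) = 77, so the F-coordinate is 1/2.
Check: 1/4 + 1/4 + 1/2 = 1.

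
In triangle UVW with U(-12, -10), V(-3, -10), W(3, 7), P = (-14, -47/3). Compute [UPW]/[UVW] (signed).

[UVW] = ½·((-12)·(-10−7) + (-3)·(7−(-10)) + 3·(-10−(-10))) = ½·(204 − 51 + 0) = 153/2.
[UPW] = ½·((-12)·(-47/3−7) + (-14)·(7−(-10)) + 3·(-10−(-47/3))) = ½·(272 − 238 + 17) = 51/2, so the ratio is (51/2)/(153/2) = 1/3.

1/3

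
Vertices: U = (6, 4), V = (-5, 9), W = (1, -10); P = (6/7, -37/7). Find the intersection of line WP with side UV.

Barycentric coordinates of P with respect to UVW: (1/7, 1/7, 5/7).
On side UV the W-coordinate is zero; dropping P's W-weight 5/7 and renormalizing the remaining 1/7 : 1/7 gives weights 1/2, 1/2 on U, V.
Q = (1/2)·(6, 4) + (1/2)·(-5, 9) = (1/2, 13/2).

(1/2, 13/2)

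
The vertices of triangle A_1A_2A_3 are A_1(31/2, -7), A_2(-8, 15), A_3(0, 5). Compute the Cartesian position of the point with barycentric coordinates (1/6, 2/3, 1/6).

P = (1/6)·A_1 + (2/3)·A_2 + (1/6)·A_3.
x-coordinate: (1/6)·(31/2) + (2/3)·(-8) + (1/6)·0 = -11/4.
y-coordinate: (1/6)·(-7) + (2/3)·15 + (1/6)·5 = 29/3.

(-11/4, 29/3)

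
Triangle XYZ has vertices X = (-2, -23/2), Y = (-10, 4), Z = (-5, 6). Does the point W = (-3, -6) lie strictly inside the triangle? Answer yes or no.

Barycentric coordinates of W: (128/187, 2/187, 57/187).
The three coordinates are positive, positive, positive; a point is interior exactly when all three are positive.

yes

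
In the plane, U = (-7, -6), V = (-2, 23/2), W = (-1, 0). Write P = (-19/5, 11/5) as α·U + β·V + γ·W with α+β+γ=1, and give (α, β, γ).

(2/5, 2/5, 1/5)

Signed area of the reference triangle: [UVW] = ½·((-7)·(23/2−0) + (-2)·(0−(-6)) + (-1)·(-6−(23/2))) = ½·(-161/2 − 12 + 35/2) = -75/2.
[PVW] = ½·((-19/5)·(23/2−0) + (-2)·(0−(11/5)) + (-1)·(11/5−(23/2))) = ½·(-437/10 + 22/5 + 93/10) = -15, so the U-coordinate is (-15)/(-75/2) = 2/5.
[UPW] = ½·((-7)·(11/5−0) + (-19/5)·(0−(-6)) + (-1)·(-6−(11/5))) = ½·(-77/5 − 114/5 + 41/5) = -15, so the V-coordinate is 2/5.
[UVP] = ½·((-7)·(23/2−(11/5)) + (-2)·(11/5−(-6)) + (-19/5)·(-6−(23/2))) = ½·(-651/10 − 82/5 + 133/2) = -15/2, so the W-coordinate is 1/5.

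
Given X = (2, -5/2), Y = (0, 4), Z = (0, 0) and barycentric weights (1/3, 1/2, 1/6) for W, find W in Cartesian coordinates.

W = (1/3)·X + (1/2)·Y + (1/6)·Z.
x-coordinate: (1/3)·2 + (1/2)·0 + (1/6)·0 = 2/3.
y-coordinate: (1/3)·(-5/2) + (1/2)·4 + (1/6)·0 = 7/6.

(2/3, 7/6)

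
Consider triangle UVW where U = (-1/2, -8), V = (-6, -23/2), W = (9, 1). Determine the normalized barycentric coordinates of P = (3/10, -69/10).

(3/5, 1/5, 1/5)

Signed area of the reference triangle: [UVW] = ½·((-1/2)·(-23/2−1) + (-6)·(1−(-8)) + 9·(-8−(-23/2))) = ½·(25/4 − 54 + 63/2) = -65/8.
[PVW] = ½·((3/10)·(-23/2−1) + (-6)·(1−(-69/10)) + 9·(-69/10−(-23/2))) = ½·(-15/4 − 237/5 + 207/5) = -39/8, so the U-coordinate is (-39/8)/(-65/8) = 3/5.
[UPW] = ½·((-1/2)·(-69/10−1) + (3/10)·(1−(-8)) + 9·(-8−(-69/10))) = ½·(79/20 + 27/10 − 99/10) = -13/8, so the V-coordinate is 1/5.
[UVP] = ½·((-1/2)·(-23/2−(-69/10)) + (-6)·(-69/10−(-8)) + (3/10)·(-8−(-23/2))) = ½·(23/10 − 33/5 + 21/20) = -13/8, so the W-coordinate is 1/5.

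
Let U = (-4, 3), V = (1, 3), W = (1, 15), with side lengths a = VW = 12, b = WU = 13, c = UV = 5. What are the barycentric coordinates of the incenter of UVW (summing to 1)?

(2/5, 13/30, 1/6)

The incenter has barycentric coordinates proportional to the opposite side lengths: (12 : 13 : 5).
Normalizing by 12+13+5 = 30 gives (2/5, 13/30, 1/6).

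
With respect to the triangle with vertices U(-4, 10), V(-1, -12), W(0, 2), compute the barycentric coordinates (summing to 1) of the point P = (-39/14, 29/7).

Signed area of the reference triangle: [UVW] = ½·((-4)·(-12−2) + (-1)·(2−10) + 0·(10−(-12))) = ½·(56 + 8 + 0) = 32.
[PVW] = ½·((-39/14)·(-12−2) + (-1)·(2−(29/7)) + 0·(29/7−(-12))) = ½·(39 + 15/7 + 0) = 144/7, so the U-coordinate is (144/7)/32 = 9/14.
[UPW] = ½·((-4)·(29/7−2) + (-39/14)·(2−10) + 0·(10−(29/7))) = ½·(-60/7 + 156/7 + 0) = 48/7, so the V-coordinate is 3/14.
[UVP] = ½·((-4)·(-12−(29/7)) + (-1)·(29/7−10) + (-39/14)·(10−(-12))) = ½·(452/7 + 41/7 − 429/7) = 32/7, so the W-coordinate is 1/7.
Check: 9/14 + 3/14 + 1/7 = 1.

(9/14, 3/14, 1/7)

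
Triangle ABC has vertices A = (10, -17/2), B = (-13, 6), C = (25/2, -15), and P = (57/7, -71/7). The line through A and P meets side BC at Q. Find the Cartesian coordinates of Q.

(37/5, -54/5)

Barycentric coordinates of P with respect to ABC: (2/7, 1/7, 4/7).
On side BC the A-coordinate is zero; dropping P's A-weight 2/7 and renormalizing the remaining 1/7 : 4/7 gives weights 1/5, 4/5 on B, C.
Q = (1/5)·(-13, 6) + (4/5)·(25/2, -15) = (37/5, -54/5).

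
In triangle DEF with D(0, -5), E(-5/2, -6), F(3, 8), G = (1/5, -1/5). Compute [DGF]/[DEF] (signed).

2/5

[DEF] = ½·(0·(-6−8) + (-5/2)·(8−(-5)) + 3·(-5−(-6))) = ½·(0 − 65/2 + 3) = -59/4.
[DGF] = ½·(0·(-1/5−8) + (1/5)·(8−(-5)) + 3·(-5−(-1/5))) = ½·(0 + 13/5 − 72/5) = -59/10, so the ratio is (-59/10)/(-59/4) = 2/5.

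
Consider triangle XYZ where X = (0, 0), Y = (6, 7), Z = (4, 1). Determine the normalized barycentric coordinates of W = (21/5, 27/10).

Signed area of the reference triangle: [XYZ] = ½·(0·(7−1) + 6·(1−0) + 4·(0−7)) = ½·(0 + 6 − 28) = -11.
[WYZ] = ½·((21/5)·(7−1) + 6·(1−(27/10)) + 4·(27/10−7)) = ½·(126/5 − 51/5 − 86/5) = -11/10, so the X-coordinate is (-11/10)/(-11) = 1/10.
[XWZ] = ½·(0·(27/10−1) + (21/5)·(1−0) + 4·(0−(27/10))) = ½·(0 + 21/5 − 54/5) = -33/10, so the Y-coordinate is 3/10.
[XYW] = ½·(0·(7−(27/10)) + 6·(27/10−0) + (21/5)·(0−7)) = ½·(0 + 81/5 − 147/5) = -33/5, so the Z-coordinate is 3/5.

(1/10, 3/10, 3/5)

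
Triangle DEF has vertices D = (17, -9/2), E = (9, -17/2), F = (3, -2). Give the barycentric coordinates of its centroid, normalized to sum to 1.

The centroid is the average of the vertices, so each weight is 1/3.

(1/3, 1/3, 1/3)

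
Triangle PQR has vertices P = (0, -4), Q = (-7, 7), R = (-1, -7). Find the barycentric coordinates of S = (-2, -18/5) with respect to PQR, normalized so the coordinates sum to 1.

(1/5, 1/5, 3/5)

Signed area of the reference triangle: [PQR] = ½·(0·(7−(-7)) + (-7)·(-7−(-4)) + (-1)·(-4−7)) = ½·(0 + 21 + 11) = 16.
[SQR] = ½·((-2)·(7−(-7)) + (-7)·(-7−(-18/5)) + (-1)·(-18/5−7)) = ½·(-28 + 119/5 + 53/5) = 16/5, so the P-coordinate is (16/5)/16 = 1/5.
[PSR] = ½·(0·(-18/5−(-7)) + (-2)·(-7−(-4)) + (-1)·(-4−(-18/5))) = ½·(0 + 6 + 2/5) = 16/5, so the Q-coordinate is 1/5.
[PQS] = ½·(0·(7−(-18/5)) + (-7)·(-18/5−(-4)) + (-2)·(-4−7)) = ½·(0 − 14/5 + 22) = 48/5, so the R-coordinate is 3/5.
Check: 1/5 + 1/5 + 3/5 = 1.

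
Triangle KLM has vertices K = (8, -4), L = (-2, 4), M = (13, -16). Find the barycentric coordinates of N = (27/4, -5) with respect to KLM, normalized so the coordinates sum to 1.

Signed area of the reference triangle: [KLM] = ½·(8·(4−(-16)) + (-2)·(-16−(-4)) + 13·(-4−4)) = ½·(160 + 24 − 104) = 40.
[NLM] = ½·((27/4)·(4−(-16)) + (-2)·(-16−(-5)) + 13·(-5−4)) = ½·(135 + 22 − 117) = 20, so the K-coordinate is 20/40 = 1/2.
[KNM] = ½·(8·(-5−(-16)) + (27/4)·(-16−(-4)) + 13·(-4−(-5))) = ½·(88 − 81 + 13) = 10, so the L-coordinate is 1/4.
[KLN] = ½·(8·(4−(-5)) + (-2)·(-5−(-4)) + (27/4)·(-4−4)) = ½·(72 + 2 − 54) = 10, so the M-coordinate is 1/4.

(1/2, 1/4, 1/4)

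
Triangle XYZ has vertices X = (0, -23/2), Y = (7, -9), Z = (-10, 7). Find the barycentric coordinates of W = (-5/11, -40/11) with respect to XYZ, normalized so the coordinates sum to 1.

(2/11, 5/11, 4/11)

Signed area of the reference triangle: [XYZ] = ½·(0·(-9−7) + 7·(7−(-23/2)) + (-10)·(-23/2−(-9))) = ½·(0 + 259/2 + 25) = 309/4.
[WYZ] = ½·((-5/11)·(-9−7) + 7·(7−(-40/11)) + (-10)·(-40/11−(-9))) = ½·(80/11 + 819/11 − 590/11) = 309/22, so the X-coordinate is (309/22)/(309/4) = 2/11.
[XWZ] = ½·(0·(-40/11−7) + (-5/11)·(7−(-23/2)) + (-10)·(-23/2−(-40/11))) = ½·(0 − 185/22 + 865/11) = 1545/44, so the Y-coordinate is 5/11.
[XYW] = ½·(0·(-9−(-40/11)) + 7·(-40/11−(-23/2)) + (-5/11)·(-23/2−(-9))) = ½·(0 + 1211/22 + 25/22) = 309/11, so the Z-coordinate is 4/11.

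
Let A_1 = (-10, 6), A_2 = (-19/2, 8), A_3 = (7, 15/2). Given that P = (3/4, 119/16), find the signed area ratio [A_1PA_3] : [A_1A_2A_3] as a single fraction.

[A_1A_2A_3] = ½·((-10)·(8−(15/2)) + (-19/2)·(15/2−6) + 7·(6−8)) = ½·(-5 − 57/4 − 14) = -133/8.
[A_1PA_3] = ½·((-10)·(119/16−(15/2)) + (3/4)·(15/2−6) + 7·(6−(119/16))) = ½·(5/8 + 9/8 − 161/16) = -133/32, so the ratio is (-133/32)/(-133/8) = 1/4.

1/4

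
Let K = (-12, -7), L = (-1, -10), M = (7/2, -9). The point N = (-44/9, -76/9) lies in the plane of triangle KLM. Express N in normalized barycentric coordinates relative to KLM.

(4/9, 1/3, 2/9)

Signed area of the reference triangle: [KLM] = ½·((-12)·(-10−(-9)) + (-1)·(-9−(-7)) + (7/2)·(-7−(-10))) = ½·(12 + 2 + 21/2) = 49/4.
[NLM] = ½·((-44/9)·(-10−(-9)) + (-1)·(-9−(-76/9)) + (7/2)·(-76/9−(-10))) = ½·(44/9 + 5/9 + 49/9) = 49/9, so the K-coordinate is (49/9)/(49/4) = 4/9.
[KNM] = ½·((-12)·(-76/9−(-9)) + (-44/9)·(-9−(-7)) + (7/2)·(-7−(-76/9))) = ½·(-20/3 + 88/9 + 91/18) = 49/12, so the L-coordinate is 1/3.
[KLN] = ½·((-12)·(-10−(-76/9)) + (-1)·(-76/9−(-7)) + (-44/9)·(-7−(-10))) = ½·(56/3 + 13/9 − 44/3) = 49/18, so the M-coordinate is 2/9.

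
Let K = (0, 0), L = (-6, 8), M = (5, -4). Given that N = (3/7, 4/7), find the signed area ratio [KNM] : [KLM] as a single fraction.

[KLM] = ½·(0·(8−(-4)) + (-6)·(-4−0) + 5·(0−8)) = ½·(0 + 24 − 40) = -8.
[KNM] = ½·(0·(4/7−(-4)) + (3/7)·(-4−0) + 5·(0−(4/7))) = ½·(0 − 12/7 − 20/7) = -16/7, so the ratio is (-16/7)/(-8) = 2/7.

2/7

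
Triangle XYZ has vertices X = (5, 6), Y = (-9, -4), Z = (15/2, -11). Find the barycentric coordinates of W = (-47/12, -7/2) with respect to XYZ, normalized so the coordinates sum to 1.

Signed area of the reference triangle: [XYZ] = ½·(5·(-4−(-11)) + (-9)·(-11−6) + (15/2)·(6−(-4))) = ½·(35 + 153 + 75) = 263/2.
[WYZ] = ½·((-47/12)·(-4−(-11)) + (-9)·(-11−(-7/2)) + (15/2)·(-7/2−(-4))) = ½·(-329/12 + 135/2 + 15/4) = 263/12, so the X-coordinate is (263/12)/(263/2) = 1/6.
[XWZ] = ½·(5·(-7/2−(-11)) + (-47/12)·(-11−6) + (15/2)·(6−(-7/2))) = ½·(75/2 + 799/12 + 285/4) = 263/3, so the Y-coordinate is 2/3.
[XYW] = ½·(5·(-4−(-7/2)) + (-9)·(-7/2−6) + (-47/12)·(6−(-4))) = ½·(-5/2 + 171/2 − 235/6) = 263/12, so the Z-coordinate is 1/6.

(1/6, 2/3, 1/6)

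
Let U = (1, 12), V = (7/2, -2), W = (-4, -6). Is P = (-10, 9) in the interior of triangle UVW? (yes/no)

Barycentric coordinates of P: (273/230, -183/115, 323/230).
The three coordinates are positive, negative, positive; a point is interior exactly when all three are positive.

no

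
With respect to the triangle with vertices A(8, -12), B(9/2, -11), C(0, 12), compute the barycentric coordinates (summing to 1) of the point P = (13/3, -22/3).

Signed area of the reference triangle: [ABC] = ½·(8·(-11−12) + (9/2)·(12−(-12)) + 0·(-12−(-11))) = ½·(-184 + 108 + 0) = -38.
[PBC] = ½·((13/3)·(-11−12) + (9/2)·(12−(-22/3)) + 0·(-22/3−(-11))) = ½·(-299/3 + 87 + 0) = -19/3, so the A-coordinate is (-19/3)/(-38) = 1/6.
[APC] = ½·(8·(-22/3−12) + (13/3)·(12−(-12)) + 0·(-12−(-22/3))) = ½·(-464/3 + 104 + 0) = -76/3, so the B-coordinate is 2/3.
[ABP] = ½·(8·(-11−(-22/3)) + (9/2)·(-22/3−(-12)) + (13/3)·(-12−(-11))) = ½·(-88/3 + 21 − 13/3) = -19/3, so the C-coordinate is 1/6.
Check: 1/6 + 2/3 + 1/6 = 1.

(1/6, 2/3, 1/6)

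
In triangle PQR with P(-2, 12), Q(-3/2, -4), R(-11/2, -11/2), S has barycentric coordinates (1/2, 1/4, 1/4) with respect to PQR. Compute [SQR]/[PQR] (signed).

The signed ratio [SQR]/[PQR] equals the barycentric coordinate of S at vertex P, which is 1/2.

1/2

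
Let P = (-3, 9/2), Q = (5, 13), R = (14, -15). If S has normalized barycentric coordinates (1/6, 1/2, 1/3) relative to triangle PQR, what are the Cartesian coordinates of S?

(20/3, 9/4)

S = (1/6)·P + (1/2)·Q + (1/3)·R.
x-coordinate: (1/6)·(-3) + (1/2)·5 + (1/3)·14 = 20/3.
y-coordinate: (1/6)·(9/2) + (1/2)·13 + (1/3)·(-15) = 9/4.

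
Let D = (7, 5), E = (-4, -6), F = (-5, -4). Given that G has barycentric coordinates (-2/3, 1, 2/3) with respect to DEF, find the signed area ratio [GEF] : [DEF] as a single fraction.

-2/3

The signed ratio [GEF]/[DEF] equals the barycentric coordinate of G at vertex D, which is -2/3.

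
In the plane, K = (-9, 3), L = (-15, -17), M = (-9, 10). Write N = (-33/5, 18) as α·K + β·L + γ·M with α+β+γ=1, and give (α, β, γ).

(2/5, -2/5, 1)

Signed area of the reference triangle: [KLM] = ½·((-9)·(-17−10) + (-15)·(10−3) + (-9)·(3−(-17))) = ½·(243 − 105 − 180) = -21.
[NLM] = ½·((-33/5)·(-17−10) + (-15)·(10−18) + (-9)·(18−(-17))) = ½·(891/5 + 120 − 315) = -42/5, so the K-coordinate is (-42/5)/(-21) = 2/5.
[KNM] = ½·((-9)·(18−10) + (-33/5)·(10−3) + (-9)·(3−18)) = ½·(-72 − 231/5 + 135) = 42/5, so the L-coordinate is -2/5.
[KLN] = ½·((-9)·(-17−18) + (-15)·(18−3) + (-33/5)·(3−(-17))) = ½·(315 − 225 − 132) = -21, so the M-coordinate is 1.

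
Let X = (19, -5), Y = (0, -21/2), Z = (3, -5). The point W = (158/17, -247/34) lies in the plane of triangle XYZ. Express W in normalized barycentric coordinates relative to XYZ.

(8/17, 7/17, 2/17)

Signed area of the reference triangle: [XYZ] = ½·(19·(-21/2−(-5)) + 0·(-5−(-5)) + 3·(-5−(-21/2))) = ½·(-209/2 + 0 + 33/2) = -44.
[WYZ] = ½·((158/17)·(-21/2−(-5)) + 0·(-5−(-247/34)) + 3·(-247/34−(-21/2))) = ½·(-869/17 + 0 + 165/17) = -352/17, so the X-coordinate is (-352/17)/(-44) = 8/17.
[XWZ] = ½·(19·(-247/34−(-5)) + (158/17)·(-5−(-5)) + 3·(-5−(-247/34))) = ½·(-1463/34 + 0 + 231/34) = -308/17, so the Y-coordinate is 7/17.
[XYW] = ½·(19·(-21/2−(-247/34)) + 0·(-247/34−(-5)) + (158/17)·(-5−(-21/2))) = ½·(-1045/17 + 0 + 869/17) = -88/17, so the Z-coordinate is 2/17.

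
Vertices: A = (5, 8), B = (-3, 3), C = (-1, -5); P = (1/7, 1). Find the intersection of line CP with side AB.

(1, 11/2)

Barycentric coordinates of P with respect to ABC: (2/7, 2/7, 3/7).
On side AB the C-coordinate is zero; dropping P's C-weight 3/7 and renormalizing the remaining 2/7 : 2/7 gives weights 1/2, 1/2 on A, B.
Q = (1/2)·(5, 8) + (1/2)·(-3, 3) = (1, 11/2).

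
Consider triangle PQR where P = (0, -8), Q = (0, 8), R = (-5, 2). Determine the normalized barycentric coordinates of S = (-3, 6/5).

(1/5, 1/5, 3/5)

Signed area of the reference triangle: [PQR] = ½·(0·(8−2) + 0·(2−(-8)) + (-5)·(-8−8)) = ½·(0 + 0 + 80) = 40.
[SQR] = ½·((-3)·(8−2) + 0·(2−(6/5)) + (-5)·(6/5−8)) = ½·(-18 + 0 + 34) = 8, so the P-coordinate is 8/40 = 1/5.
[PSR] = ½·(0·(6/5−2) + (-3)·(2−(-8)) + (-5)·(-8−(6/5))) = ½·(0 − 30 + 46) = 8, so the Q-coordinate is 1/5.
[PQS] = ½·(0·(8−(6/5)) + 0·(6/5−(-8)) + (-3)·(-8−8)) = ½·(0 + 0 + 48) = 24, so the R-coordinate is 3/5.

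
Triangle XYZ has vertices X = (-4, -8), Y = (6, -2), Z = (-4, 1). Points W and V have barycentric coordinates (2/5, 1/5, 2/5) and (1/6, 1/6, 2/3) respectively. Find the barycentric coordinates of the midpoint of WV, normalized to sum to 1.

(17/60, 11/60, 8/15)

Since both coordinate triples sum to 1, the midpoint's barycentrics are the componentwise average.
(2/5+1/6)/2 = 17/60; similarly 11/60 and 8/15.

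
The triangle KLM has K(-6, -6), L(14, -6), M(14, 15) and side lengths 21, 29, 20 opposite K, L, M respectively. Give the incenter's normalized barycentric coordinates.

The incenter has barycentric coordinates proportional to the opposite side lengths: (21 : 29 : 20).
Normalizing by 21+29+20 = 70 gives (3/10, 29/70, 2/7).

(3/10, 29/70, 2/7)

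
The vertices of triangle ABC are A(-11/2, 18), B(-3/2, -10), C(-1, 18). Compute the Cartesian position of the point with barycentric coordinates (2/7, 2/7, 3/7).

(-17/7, 10)

P = (2/7)·A + (2/7)·B + (3/7)·C.
x-coordinate: (2/7)·(-11/2) + (2/7)·(-3/2) + (3/7)·(-1) = -17/7.
y-coordinate: (2/7)·18 + (2/7)·(-10) + (3/7)·18 = 10.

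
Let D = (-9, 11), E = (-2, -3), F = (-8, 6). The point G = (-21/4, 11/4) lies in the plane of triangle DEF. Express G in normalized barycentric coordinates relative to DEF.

(1/4, 1/2, 1/4)

Signed area of the reference triangle: [DEF] = ½·((-9)·(-3−6) + (-2)·(6−11) + (-8)·(11−(-3))) = ½·(81 + 10 − 112) = -21/2.
[GEF] = ½·((-21/4)·(-3−6) + (-2)·(6−(11/4)) + (-8)·(11/4−(-3))) = ½·(189/4 − 13/2 − 46) = -21/8, so the D-coordinate is (-21/8)/(-21/2) = 1/4.
[DGF] = ½·((-9)·(11/4−6) + (-21/4)·(6−11) + (-8)·(11−(11/4))) = ½·(117/4 + 105/4 − 66) = -21/4, so the E-coordinate is 1/2.
[DEG] = ½·((-9)·(-3−(11/4)) + (-2)·(11/4−11) + (-21/4)·(11−(-3))) = ½·(207/4 + 33/2 − 147/2) = -21/8, so the F-coordinate is 1/4.
Check: 1/4 + 1/2 + 1/4 = 1.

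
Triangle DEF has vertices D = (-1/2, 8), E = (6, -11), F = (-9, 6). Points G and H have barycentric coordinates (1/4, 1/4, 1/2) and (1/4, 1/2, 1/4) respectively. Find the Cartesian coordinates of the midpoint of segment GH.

(-5/4, 1/8)

Barycentric coordinates of the midpoint are the average: (1/4, 3/8, 3/8).
Converting: (1/4)·D + (3/8)·E + (3/8)·F = (-5/4, 1/8).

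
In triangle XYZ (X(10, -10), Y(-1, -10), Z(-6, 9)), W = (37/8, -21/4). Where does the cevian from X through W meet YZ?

(-13/3, 8/3)

Barycentric coordinates of W with respect to XYZ: (5/8, 1/8, 1/4).
On side YZ the X-coordinate is zero; dropping W's X-weight 5/8 and renormalizing the remaining 1/8 : 1/4 gives weights 1/3, 2/3 on Y, Z.
V = (1/3)·(-1, -10) + (2/3)·(-6, 9) = (-13/3, 8/3).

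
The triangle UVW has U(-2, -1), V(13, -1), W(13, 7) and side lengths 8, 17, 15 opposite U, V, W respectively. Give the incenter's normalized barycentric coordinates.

The incenter has barycentric coordinates proportional to the opposite side lengths: (8 : 17 : 15).
Normalizing by 8+17+15 = 40 gives (1/5, 17/40, 3/8).

(1/5, 17/40, 3/8)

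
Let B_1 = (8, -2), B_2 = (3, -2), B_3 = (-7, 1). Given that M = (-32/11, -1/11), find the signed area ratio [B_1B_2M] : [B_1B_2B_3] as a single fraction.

[B_1B_2B_3] = ½·(8·(-2−1) + 3·(1−(-2)) + (-7)·(-2−(-2))) = ½·(-24 + 9 + 0) = -15/2.
[B_1B_2M] = ½·(8·(-2−(-1/11)) + 3·(-1/11−(-2)) + (-32/11)·(-2−(-2))) = ½·(-168/11 + 63/11 + 0) = -105/22, so the ratio is (-105/22)/(-15/2) = 7/11.

7/11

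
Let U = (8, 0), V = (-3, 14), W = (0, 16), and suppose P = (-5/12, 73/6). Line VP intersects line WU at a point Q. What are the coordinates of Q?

Barycentric coordinates of P with respect to UVW: (1/6, 7/12, 1/4).
On side WU the V-coordinate is zero; dropping P's V-weight 7/12 and renormalizing the remaining 1/4 : 1/6 gives weights 3/5, 2/5 on W, U.
Q = (3/5)·(0, 16) + (2/5)·(8, 0) = (16/5, 48/5).

(16/5, 48/5)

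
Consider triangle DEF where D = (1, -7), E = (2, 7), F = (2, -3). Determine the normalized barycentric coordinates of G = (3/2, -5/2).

(1/2, 1/4, 1/4)

Signed area of the reference triangle: [DEF] = ½·(1·(7−(-3)) + 2·(-3−(-7)) + 2·(-7−7)) = ½·(10 + 8 − 28) = -5.
[GEF] = ½·((3/2)·(7−(-3)) + 2·(-3−(-5/2)) + 2·(-5/2−7)) = ½·(15 − 1 − 19) = -5/2, so the D-coordinate is (-5/2)/(-5) = 1/2.
[DGF] = ½·(1·(-5/2−(-3)) + (3/2)·(-3−(-7)) + 2·(-7−(-5/2))) = ½·(1/2 + 6 − 9) = -5/4, so the E-coordinate is 1/4.
[DEG] = ½·(1·(7−(-5/2)) + 2·(-5/2−(-7)) + (3/2)·(-7−7)) = ½·(19/2 + 9 − 21) = -5/4, so the F-coordinate is 1/4.
Check: 1/2 + 1/4 + 1/4 = 1.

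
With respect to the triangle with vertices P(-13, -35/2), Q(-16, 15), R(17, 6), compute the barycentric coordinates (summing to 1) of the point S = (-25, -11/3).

Signed area of the reference triangle: [PQR] = ½·((-13)·(15−6) + (-16)·(6−(-35/2)) + 17·(-35/2−15)) = ½·(-117 − 376 − 1105/2) = -2091/4.
[SQR] = ½·((-25)·(15−6) + (-16)·(6−(-11/3)) + 17·(-11/3−15)) = ½·(-225 − 464/3 − 952/3) = -697/2, so the P-coordinate is (-697/2)/(-2091/4) = 2/3.
[PSR] = ½·((-13)·(-11/3−6) + (-25)·(6−(-35/2)) + 17·(-35/2−(-11/3))) = ½·(377/3 − 1175/2 − 1411/6) = -697/2, so the Q-coordinate is 2/3.
[PQS] = ½·((-13)·(15−(-11/3)) + (-16)·(-11/3−(-35/2)) + (-25)·(-35/2−15)) = ½·(-728/3 − 664/3 + 1625/2) = 697/4, so the R-coordinate is -1/3.

(2/3, 2/3, -1/3)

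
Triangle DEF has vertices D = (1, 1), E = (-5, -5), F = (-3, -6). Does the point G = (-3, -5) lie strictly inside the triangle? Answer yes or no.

Barycentric coordinates of G: (1/9, 2/9, 2/3).
The three coordinates are positive, positive, positive; a point is interior exactly when all three are positive.

yes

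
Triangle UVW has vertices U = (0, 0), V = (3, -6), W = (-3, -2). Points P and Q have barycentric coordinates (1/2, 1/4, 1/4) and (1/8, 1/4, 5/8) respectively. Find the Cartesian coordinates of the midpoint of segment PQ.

Barycentric coordinates of the midpoint are the average: (5/16, 1/4, 7/16).
Converting: (5/16)·U + (1/4)·V + (7/16)·W = (-9/16, -19/8).

(-9/16, -19/8)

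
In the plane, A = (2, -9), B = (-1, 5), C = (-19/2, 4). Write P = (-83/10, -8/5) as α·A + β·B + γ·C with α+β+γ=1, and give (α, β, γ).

Signed area of the reference triangle: [ABC] = ½·(2·(5−4) + (-1)·(4−(-9)) + (-19/2)·(-9−5)) = ½·(2 − 13 + 133) = 61.
[PBC] = ½·((-83/10)·(5−4) + (-1)·(4−(-8/5)) + (-19/2)·(-8/5−5)) = ½·(-83/10 − 28/5 + 627/10) = 122/5, so the A-coordinate is (122/5)/61 = 2/5.
[APC] = ½·(2·(-8/5−4) + (-83/10)·(4−(-9)) + (-19/2)·(-9−(-8/5))) = ½·(-56/5 − 1079/10 + 703/10) = -122/5, so the B-coordinate is -2/5.
[ABP] = ½·(2·(5−(-8/5)) + (-1)·(-8/5−(-9)) + (-83/10)·(-9−5)) = ½·(66/5 − 37/5 + 581/5) = 61, so the C-coordinate is 1.

(2/5, -2/5, 1)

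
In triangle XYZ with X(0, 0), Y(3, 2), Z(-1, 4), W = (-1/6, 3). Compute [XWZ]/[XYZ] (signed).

1/6

[XYZ] = ½·(0·(2−4) + 3·(4−0) + (-1)·(0−2)) = ½·(0 + 12 + 2) = 7.
[XWZ] = ½·(0·(3−4) + (-1/6)·(4−0) + (-1)·(0−3)) = ½·(0 − 2/3 + 3) = 7/6, so the ratio is (7/6)/7 = 1/6.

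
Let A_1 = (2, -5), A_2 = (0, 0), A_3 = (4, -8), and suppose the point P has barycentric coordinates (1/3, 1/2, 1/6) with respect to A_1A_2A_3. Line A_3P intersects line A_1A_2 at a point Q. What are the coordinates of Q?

Line A_3P meets A_1A_2 where the A_3-coordinate vanishes; zeroing P's A_3-weight and renormalizing leaves A_1, A_2-weights 1/3 : 1/2 → (2/5, 3/5).
So Q = (2/5)·A_1 + (3/5)·A_2 = (4/5, -2).

(4/5, -2)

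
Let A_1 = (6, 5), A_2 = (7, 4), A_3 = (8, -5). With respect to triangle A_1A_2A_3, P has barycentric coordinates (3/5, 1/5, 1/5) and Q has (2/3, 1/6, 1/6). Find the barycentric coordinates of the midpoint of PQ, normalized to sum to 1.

(19/30, 11/60, 11/60)

Since both coordinate triples sum to 1, the midpoint's barycentrics are the componentwise average.
(3/5+2/3)/2 = 19/30; similarly 11/60 and 11/60.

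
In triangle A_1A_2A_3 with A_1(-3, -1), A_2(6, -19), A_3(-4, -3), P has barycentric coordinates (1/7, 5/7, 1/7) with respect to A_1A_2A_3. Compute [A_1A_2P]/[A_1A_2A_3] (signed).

The signed ratio [A_1A_2P]/[A_1A_2A_3] equals the barycentric coordinate of P at vertex A_3, which is 1/7.

1/7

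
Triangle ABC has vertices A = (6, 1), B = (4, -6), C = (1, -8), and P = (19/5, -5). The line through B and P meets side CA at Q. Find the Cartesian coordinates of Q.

(7/2, -7/2)

Barycentric coordinates of P with respect to ABC: (1/5, 3/5, 1/5).
On side CA the B-coordinate is zero; dropping P's B-weight 3/5 and renormalizing the remaining 1/5 : 1/5 gives weights 1/2, 1/2 on C, A.
Q = (1/2)·(1, -8) + (1/2)·(6, 1) = (7/2, -7/2).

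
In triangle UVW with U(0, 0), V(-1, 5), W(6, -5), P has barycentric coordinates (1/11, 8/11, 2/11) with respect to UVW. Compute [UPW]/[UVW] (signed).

The signed ratio [UPW]/[UVW] equals the barycentric coordinate of P at vertex V, which is 8/11.

8/11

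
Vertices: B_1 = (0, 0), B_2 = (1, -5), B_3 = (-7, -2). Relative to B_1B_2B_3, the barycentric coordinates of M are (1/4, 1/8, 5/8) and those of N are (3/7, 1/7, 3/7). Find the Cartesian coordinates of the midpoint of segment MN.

Barycentric coordinates of the midpoint are the average: (19/56, 15/112, 59/112).
Converting: (19/56)·B_1 + (15/112)·B_2 + (59/112)·B_3 = (-199/56, -193/112).

(-199/56, -193/112)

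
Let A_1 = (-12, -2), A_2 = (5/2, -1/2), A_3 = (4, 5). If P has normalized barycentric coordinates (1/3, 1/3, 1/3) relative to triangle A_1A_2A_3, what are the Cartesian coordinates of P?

(-11/6, 5/6)

P = (1/3)·A_1 + (1/3)·A_2 + (1/3)·A_3.
x-coordinate: (1/3)·(-12) + (1/3)·(5/2) + (1/3)·4 = -11/6.
y-coordinate: (1/3)·(-2) + (1/3)·(-1/2) + (1/3)·5 = 5/6.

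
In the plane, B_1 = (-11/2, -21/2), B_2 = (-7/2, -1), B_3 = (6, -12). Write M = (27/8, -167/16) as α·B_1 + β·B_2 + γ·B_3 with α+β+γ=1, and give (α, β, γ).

Signed area of the reference triangle: [B_1B_2B_3] = ½·((-11/2)·(-1−(-12)) + (-7/2)·(-12−(-21/2)) + 6·(-21/2−(-1))) = ½·(-121/2 + 21/4 − 57) = -449/8.
[MB_2B_3] = ½·((27/8)·(-1−(-12)) + (-7/2)·(-12−(-167/16)) + 6·(-167/16−(-1))) = ½·(297/8 + 175/32 − 453/8) = -449/64, so the B_1-coordinate is (-449/64)/(-449/8) = 1/8.
[B_1MB_3] = ½·((-11/2)·(-167/16−(-12)) + (27/8)·(-12−(-21/2)) + 6·(-21/2−(-167/16))) = ½·(-275/32 − 81/16 − 3/8) = -449/64, so the B_2-coordinate is 1/8.
[B_1B_2M] = ½·((-11/2)·(-1−(-167/16)) + (-7/2)·(-167/16−(-21/2)) + (27/8)·(-21/2−(-1))) = ½·(-1661/32 − 7/32 − 513/16) = -1347/32, so the B_3-coordinate is 3/4.

(1/8, 1/8, 3/4)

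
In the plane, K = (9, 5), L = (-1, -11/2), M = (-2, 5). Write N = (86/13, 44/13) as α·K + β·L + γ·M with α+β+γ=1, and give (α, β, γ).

(10/13, 2/13, 1/13)

Signed area of the reference triangle: [KLM] = ½·(9·(-11/2−5) + (-1)·(5−5) + (-2)·(5−(-11/2))) = ½·(-189/2 + 0 − 21) = -231/4.
[NLM] = ½·((86/13)·(-11/2−5) + (-1)·(5−(44/13)) + (-2)·(44/13−(-11/2))) = ½·(-903/13 − 21/13 − 231/13) = -1155/26, so the K-coordinate is (-1155/26)/(-231/4) = 10/13.
[KNM] = ½·(9·(44/13−5) + (86/13)·(5−5) + (-2)·(5−(44/13))) = ½·(-189/13 + 0 − 42/13) = -231/26, so the L-coordinate is 2/13.
[KLN] = ½·(9·(-11/2−(44/13)) + (-1)·(44/13−5) + (86/13)·(5−(-11/2))) = ½·(-2079/26 + 21/13 + 903/13) = -231/52, so the M-coordinate is 1/13.
Check: 10/13 + 2/13 + 1/13 = 1.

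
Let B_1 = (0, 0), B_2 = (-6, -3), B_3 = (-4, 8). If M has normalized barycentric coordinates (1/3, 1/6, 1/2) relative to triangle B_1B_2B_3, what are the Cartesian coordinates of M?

(-3, 7/2)

M = (1/3)·B_1 + (1/6)·B_2 + (1/2)·B_3.
x-coordinate: (1/3)·0 + (1/6)·(-6) + (1/2)·(-4) = -3.
y-coordinate: (1/3)·0 + (1/6)·(-3) + (1/2)·8 = 7/2.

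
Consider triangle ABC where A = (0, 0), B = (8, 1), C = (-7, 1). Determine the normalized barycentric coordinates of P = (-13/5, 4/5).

Signed area of the reference triangle: [ABC] = ½·(0·(1−1) + 8·(1−0) + (-7)·(0−1)) = ½·(0 + 8 + 7) = 15/2.
[PBC] = ½·((-13/5)·(1−1) + 8·(1−(4/5)) + (-7)·(4/5−1)) = ½·(0 + 8/5 + 7/5) = 3/2, so the A-coordinate is (3/2)/(15/2) = 1/5.
[APC] = ½·(0·(4/5−1) + (-13/5)·(1−0) + (-7)·(0−(4/5))) = ½·(0 − 13/5 + 28/5) = 3/2, so the B-coordinate is 1/5.
[ABP] = ½·(0·(1−(4/5)) + 8·(4/5−0) + (-13/5)·(0−1)) = ½·(0 + 32/5 + 13/5) = 9/2, so the C-coordinate is 3/5.
Check: 1/5 + 1/5 + 3/5 = 1.

(1/5, 1/5, 3/5)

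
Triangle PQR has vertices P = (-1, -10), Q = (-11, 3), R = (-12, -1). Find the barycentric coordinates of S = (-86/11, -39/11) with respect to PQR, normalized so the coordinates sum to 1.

Signed area of the reference triangle: [PQR] = ½·((-1)·(3−(-1)) + (-11)·(-1−(-10)) + (-12)·(-10−3)) = ½·(-4 − 99 + 156) = 53/2.
[SQR] = ½·((-86/11)·(3−(-1)) + (-11)·(-1−(-39/11)) + (-12)·(-39/11−3)) = ½·(-344/11 − 28 + 864/11) = 106/11, so the P-coordinate is (106/11)/(53/2) = 4/11.
[PSR] = ½·((-1)·(-39/11−(-1)) + (-86/11)·(-1−(-10)) + (-12)·(-10−(-39/11))) = ½·(28/11 − 774/11 + 852/11) = 53/11, so the Q-coordinate is 2/11.
[PQS] = ½·((-1)·(3−(-39/11)) + (-11)·(-39/11−(-10)) + (-86/11)·(-10−3)) = ½·(-72/11 − 71 + 1118/11) = 265/22, so the R-coordinate is 5/11.
Check: 4/11 + 2/11 + 5/11 = 1.

(4/11, 2/11, 5/11)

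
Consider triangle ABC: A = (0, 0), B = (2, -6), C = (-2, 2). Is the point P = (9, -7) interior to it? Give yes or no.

Barycentric coordinates of P: (13/2, -1/2, -5).
The three coordinates are positive, negative, negative; a point is interior exactly when all three are positive.

no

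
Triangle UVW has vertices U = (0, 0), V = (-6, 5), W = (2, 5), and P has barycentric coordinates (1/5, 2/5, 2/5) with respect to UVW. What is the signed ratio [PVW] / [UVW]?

The signed ratio [PVW]/[UVW] equals the barycentric coordinate of P at vertex U, which is 1/5.

1/5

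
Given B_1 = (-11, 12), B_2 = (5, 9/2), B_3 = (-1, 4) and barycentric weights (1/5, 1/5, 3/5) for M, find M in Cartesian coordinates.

(-9/5, 57/10)

M = (1/5)·B_1 + (1/5)·B_2 + (3/5)·B_3.
x-coordinate: (1/5)·(-11) + (1/5)·5 + (3/5)·(-1) = -9/5.
y-coordinate: (1/5)·12 + (1/5)·(9/2) + (3/5)·4 = 57/10.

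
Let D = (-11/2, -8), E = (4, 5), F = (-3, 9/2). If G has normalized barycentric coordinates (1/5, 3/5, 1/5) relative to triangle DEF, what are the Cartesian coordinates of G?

(7/10, 23/10)

G = (1/5)·D + (3/5)·E + (1/5)·F.
x-coordinate: (1/5)·(-11/2) + (3/5)·4 + (1/5)·(-3) = 7/10.
y-coordinate: (1/5)·(-8) + (3/5)·5 + (1/5)·(9/2) = 23/10.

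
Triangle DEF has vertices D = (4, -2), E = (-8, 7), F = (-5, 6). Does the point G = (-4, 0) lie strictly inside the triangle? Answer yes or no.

Barycentric coordinates of G: (17/15, 46/15, -16/5).
The three coordinates are positive, positive, negative; a point is interior exactly when all three are positive.

no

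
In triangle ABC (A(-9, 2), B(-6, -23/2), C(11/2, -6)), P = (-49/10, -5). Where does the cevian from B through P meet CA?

Barycentric coordinates of P with respect to ABC: (2/5, 2/5, 1/5).
On side CA the B-coordinate is zero; dropping P's B-weight 2/5 and renormalizing the remaining 1/5 : 2/5 gives weights 1/3, 2/3 on C, A.
Q = (1/3)·(11/2, -6) + (2/3)·(-9, 2) = (-25/6, -2/3).

(-25/6, -2/3)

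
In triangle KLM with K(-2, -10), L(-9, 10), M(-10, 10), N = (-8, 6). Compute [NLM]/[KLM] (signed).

[KLM] = ½·((-2)·(10−10) + (-9)·(10−(-10)) + (-10)·(-10−10)) = ½·(0 − 180 + 200) = 10.
[NLM] = ½·((-8)·(10−10) + (-9)·(10−6) + (-10)·(6−10)) = ½·(0 − 36 + 40) = 2, so the ratio is 2/10 = 1/5.

1/5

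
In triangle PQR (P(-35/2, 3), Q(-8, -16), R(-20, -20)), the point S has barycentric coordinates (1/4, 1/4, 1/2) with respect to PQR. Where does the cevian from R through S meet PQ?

Line RS meets PQ where the R-coordinate vanishes; zeroing S's R-weight and renormalizing leaves P, Q-weights 1/4 : 1/4 → (1/2, 1/2).
So T = (1/2)·P + (1/2)·Q = (-51/4, -13/2).

(-51/4, -13/2)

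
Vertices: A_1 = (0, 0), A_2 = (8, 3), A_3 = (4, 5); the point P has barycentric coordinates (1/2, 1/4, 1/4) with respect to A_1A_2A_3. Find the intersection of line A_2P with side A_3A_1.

(4/3, 5/3)

Line A_2P meets A_3A_1 where the A_2-coordinate vanishes; zeroing P's A_2-weight and renormalizing leaves A_3, A_1-weights 1/4 : 1/2 → (1/3, 2/3).
So Q = (1/3)·A_3 + (2/3)·A_1 = (4/3, 5/3).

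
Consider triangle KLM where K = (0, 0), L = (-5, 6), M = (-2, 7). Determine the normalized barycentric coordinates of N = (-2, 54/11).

Signed area of the reference triangle: [KLM] = ½·(0·(6−7) + (-5)·(7−0) + (-2)·(0−6)) = ½·(0 − 35 + 12) = -23/2.
[NLM] = ½·((-2)·(6−7) + (-5)·(7−(54/11)) + (-2)·(54/11−6)) = ½·(2 − 115/11 + 24/11) = -69/22, so the K-coordinate is (-69/22)/(-23/2) = 3/11.
[KNM] = ½·(0·(54/11−7) + (-2)·(7−0) + (-2)·(0−(54/11))) = ½·(0 − 14 + 108/11) = -23/11, so the L-coordinate is 2/11.
[KLN] = ½·(0·(6−(54/11)) + (-5)·(54/11−0) + (-2)·(0−6)) = ½·(0 − 270/11 + 12) = -69/11, so the M-coordinate is 6/11.

(3/11, 2/11, 6/11)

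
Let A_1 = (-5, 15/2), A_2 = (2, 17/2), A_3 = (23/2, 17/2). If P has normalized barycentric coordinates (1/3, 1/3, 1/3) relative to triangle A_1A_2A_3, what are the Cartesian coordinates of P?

P = (1/3)·A_1 + (1/3)·A_2 + (1/3)·A_3.
x-coordinate: (1/3)·(-5) + (1/3)·2 + (1/3)·(23/2) = 17/6.
y-coordinate: (1/3)·(15/2) + (1/3)·(17/2) + (1/3)·(17/2) = 49/6.

(17/6, 49/6)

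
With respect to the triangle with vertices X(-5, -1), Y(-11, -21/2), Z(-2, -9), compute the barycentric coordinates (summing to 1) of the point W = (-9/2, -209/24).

(1/12, 1/4, 2/3)

Signed area of the reference triangle: [XYZ] = ½·((-5)·(-21/2−(-9)) + (-11)·(-9−(-1)) + (-2)·(-1−(-21/2))) = ½·(15/2 + 88 − 19) = 153/4.
[WYZ] = ½·((-9/2)·(-21/2−(-9)) + (-11)·(-9−(-209/24)) + (-2)·(-209/24−(-21/2))) = ½·(27/4 + 77/24 − 43/12) = 51/16, so the X-coordinate is (51/16)/(153/4) = 1/12.
[XWZ] = ½·((-5)·(-209/24−(-9)) + (-9/2)·(-9−(-1)) + (-2)·(-1−(-209/24))) = ½·(-35/24 + 36 − 185/12) = 153/16, so the Y-coordinate is 1/4.
[XYW] = ½·((-5)·(-21/2−(-209/24)) + (-11)·(-209/24−(-1)) + (-9/2)·(-1−(-21/2))) = ½·(215/24 + 2035/24 − 171/4) = 51/2, so the Z-coordinate is 2/3.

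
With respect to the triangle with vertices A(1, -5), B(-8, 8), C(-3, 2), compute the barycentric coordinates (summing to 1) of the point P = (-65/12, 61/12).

Signed area of the reference triangle: [ABC] = ½·(1·(8−2) + (-8)·(2−(-5)) + (-3)·(-5−8)) = ½·(6 − 56 + 39) = -11/2.
[PBC] = ½·((-65/12)·(8−2) + (-8)·(2−(61/12)) + (-3)·(61/12−8)) = ½·(-65/2 + 74/3 + 35/4) = 11/24, so the A-coordinate is (11/24)/(-11/2) = -1/12.
[APC] = ½·(1·(61/12−2) + (-65/12)·(2−(-5)) + (-3)·(-5−(61/12))) = ½·(37/12 − 455/12 + 121/4) = -55/24, so the B-coordinate is 5/12.
[ABP] = ½·(1·(8−(61/12)) + (-8)·(61/12−(-5)) + (-65/12)·(-5−8)) = ½·(35/12 − 242/3 + 845/12) = -11/3, so the C-coordinate is 2/3.
Check: -1/12 + 5/12 + 2/3 = 1.

(-1/12, 5/12, 2/3)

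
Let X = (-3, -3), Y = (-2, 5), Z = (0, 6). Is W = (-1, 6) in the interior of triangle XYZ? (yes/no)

Barycentric coordinates of W: (-1/15, 3/5, 7/15).
The three coordinates are negative, positive, positive; a point is interior exactly when all three are positive.

no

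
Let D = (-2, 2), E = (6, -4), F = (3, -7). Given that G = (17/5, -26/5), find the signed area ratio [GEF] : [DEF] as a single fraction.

[DEF] = ½·((-2)·(-4−(-7)) + 6·(-7−2) + 3·(2−(-4))) = ½·(-6 − 54 + 18) = -21.
[GEF] = ½·((17/5)·(-4−(-7)) + 6·(-7−(-26/5)) + 3·(-26/5−(-4))) = ½·(51/5 − 54/5 − 18/5) = -21/10, so the ratio is (-21/10)/(-21) = 1/10.

1/10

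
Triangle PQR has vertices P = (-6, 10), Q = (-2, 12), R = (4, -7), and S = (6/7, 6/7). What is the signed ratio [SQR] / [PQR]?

[PQR] = ½·((-6)·(12−(-7)) + (-2)·(-7−10) + 4·(10−12)) = ½·(-114 + 34 − 8) = -44.
[SQR] = ½·((6/7)·(12−(-7)) + (-2)·(-7−(6/7)) + 4·(6/7−12)) = ½·(114/7 + 110/7 − 312/7) = -44/7, so the ratio is (-44/7)/(-44) = 1/7.

1/7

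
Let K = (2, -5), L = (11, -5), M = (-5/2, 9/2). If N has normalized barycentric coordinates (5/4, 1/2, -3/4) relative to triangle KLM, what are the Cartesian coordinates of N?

(79/8, -97/8)

N = (5/4)·K + (1/2)·L + (-3/4)·M.
x-coordinate: (5/4)·2 + (1/2)·11 + (-3/4)·(-5/2) = 79/8.
y-coordinate: (5/4)·(-5) + (1/2)·(-5) + (-3/4)·(9/2) = -97/8.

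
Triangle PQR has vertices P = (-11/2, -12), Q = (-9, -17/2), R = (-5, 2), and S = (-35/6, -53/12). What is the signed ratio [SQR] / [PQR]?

1/3

[PQR] = ½·((-11/2)·(-17/2−2) + (-9)·(2−(-12)) + (-5)·(-12−(-17/2))) = ½·(231/4 − 126 + 35/2) = -203/8.
[SQR] = ½·((-35/6)·(-17/2−2) + (-9)·(2−(-53/12)) + (-5)·(-53/12−(-17/2))) = ½·(245/4 − 231/4 − 245/12) = -203/24, so the ratio is (-203/24)/(-203/8) = 1/3.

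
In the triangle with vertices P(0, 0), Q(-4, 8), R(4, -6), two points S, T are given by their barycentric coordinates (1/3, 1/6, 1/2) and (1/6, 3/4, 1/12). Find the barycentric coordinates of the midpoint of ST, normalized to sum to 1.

(1/4, 11/24, 7/24)

Since both coordinate triples sum to 1, the midpoint's barycentrics are the componentwise average.
(1/3+1/6)/2 = 1/4; similarly 11/24 and 7/24.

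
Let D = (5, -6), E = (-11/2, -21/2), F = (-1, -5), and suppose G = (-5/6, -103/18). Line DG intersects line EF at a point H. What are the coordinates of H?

Barycentric coordinates of G with respect to DEF: (1/9, 1/9, 7/9).
On side EF the D-coordinate is zero; dropping G's D-weight 1/9 and renormalizing the remaining 1/9 : 7/9 gives weights 1/8, 7/8 on E, F.
H = (1/8)·(-11/2, -21/2) + (7/8)·(-1, -5) = (-25/16, -91/16).

(-25/16, -91/16)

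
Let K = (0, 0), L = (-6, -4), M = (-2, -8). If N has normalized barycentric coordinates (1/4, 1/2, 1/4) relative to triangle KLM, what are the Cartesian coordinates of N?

N = (1/4)·K + (1/2)·L + (1/4)·M.
x-coordinate: (1/4)·0 + (1/2)·(-6) + (1/4)·(-2) = -7/2.
y-coordinate: (1/4)·0 + (1/2)·(-4) + (1/4)·(-8) = -4.

(-7/2, -4)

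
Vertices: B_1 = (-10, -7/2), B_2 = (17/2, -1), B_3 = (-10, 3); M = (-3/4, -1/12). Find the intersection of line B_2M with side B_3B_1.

Barycentric coordinates of M with respect to B_1B_2B_3: (1/6, 1/2, 1/3).
On side B_3B_1 the B_2-coordinate is zero; dropping M's B_2-weight 1/2 and renormalizing the remaining 1/3 : 1/6 gives weights 2/3, 1/3 on B_3, B_1.
N = (2/3)·(-10, 3) + (1/3)·(-10, -7/2) = (-10, 5/6).

(-10, 5/6)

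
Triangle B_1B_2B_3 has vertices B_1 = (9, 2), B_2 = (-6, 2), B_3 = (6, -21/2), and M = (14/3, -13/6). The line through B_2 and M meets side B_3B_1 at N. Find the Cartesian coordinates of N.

Barycentric coordinates of M with respect to B_1B_2B_3: (4/9, 2/9, 1/3).
On side B_3B_1 the B_2-coordinate is zero; dropping M's B_2-weight 2/9 and renormalizing the remaining 1/3 : 4/9 gives weights 3/7, 4/7 on B_3, B_1.
N = (3/7)·(6, -21/2) + (4/7)·(9, 2) = (54/7, -47/14).

(54/7, -47/14)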